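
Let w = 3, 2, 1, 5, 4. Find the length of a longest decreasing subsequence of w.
3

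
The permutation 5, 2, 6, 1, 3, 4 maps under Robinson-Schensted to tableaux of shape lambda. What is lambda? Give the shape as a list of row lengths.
[3, 2, 1]

RSK row insertion gives P = [[1, 3, 4], [2, 6], [5]], which has shape [3, 2, 1].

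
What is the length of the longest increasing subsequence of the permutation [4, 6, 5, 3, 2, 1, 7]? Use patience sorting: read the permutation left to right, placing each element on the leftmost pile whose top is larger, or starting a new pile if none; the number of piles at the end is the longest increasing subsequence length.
3

4: new pile. tops = [4]
6: new pile. tops = [4, 6]
5: onto pile 2 (replacing 6). tops = [4, 5]
3: onto pile 1 (replacing 4). tops = [3, 5]
2: onto pile 1 (replacing 3). tops = [2, 5]
1: onto pile 1 (replacing 2). tops = [1, 5]
7: new pile. tops = [1, 5, 7]

3 piles, so the longest increasing subsequence has length 3.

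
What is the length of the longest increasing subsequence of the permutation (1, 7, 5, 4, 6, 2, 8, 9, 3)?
5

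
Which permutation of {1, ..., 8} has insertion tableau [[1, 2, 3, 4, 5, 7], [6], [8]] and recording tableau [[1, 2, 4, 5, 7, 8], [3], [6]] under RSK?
1 8 2 3 6 4 5 7

Reverse the RSK construction: for i from n down to 1, find the cell of Q containing i, remove the entry at that cell from P, and reverse-bump it up through P; the value ejected from row 1 is w(i).

Step i=8: Q has 8 at row 1, column 6; remove that cell from P, ejecting 7. So w(8) = 7. P is now [[1, 2, 3, 4, 5], [6], [8]].
Step i=7: Q has 7 at row 1, column 5; remove that cell from P, ejecting 5. So w(7) = 5. P is now [[1, 2, 3, 4], [6], [8]].
Step i=6: Q has 6 at row 3, column 1; remove 8 from row 3 of P and reverse-bump: 8 enters row 2 and ejects 6; 6 enters row 1 and ejects 4. So w(6) = 4. P is now [[1, 2, 3, 6], [8]].
Step i=5: Q has 5 at row 1, column 4; remove that cell from P, ejecting 6. So w(5) = 6. P is now [[1, 2, 3], [8]].
Step i=4: Q has 4 at row 1, column 3; remove that cell from P, ejecting 3. So w(4) = 3. P is now [[1, 2], [8]].
Step i=3: Q has 3 at row 2, column 1; remove 8 from row 2 of P and reverse-bump: 8 enters row 1 and ejects 2. So w(3) = 2. P is now [[1, 8]].
Step i=2: Q has 2 at row 1, column 2; remove that cell from P, ejecting 8. So w(2) = 8. P is now [[1]].
Step i=1: Q has 1 at row 1, column 1; remove that cell from P, ejecting 1. So w(1) = 1. P is now [].

So w = 1 8 2 3 6 4 5 7.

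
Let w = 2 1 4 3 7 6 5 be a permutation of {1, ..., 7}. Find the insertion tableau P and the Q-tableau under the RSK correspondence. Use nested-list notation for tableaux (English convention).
P = [[1, 3, 5], [2, 4, 6], [7]], Q = [[1, 3, 5], [2, 4, 6], [7]]

Insert each entry of the permutation into P by Schensted row insertion, recording in Q the position of each new cell.

Insert 2: appended to row 1. P = [[2]].
Insert 1: 1 bumps 2 from row 1; 2 starts row 2. P = [[1], [2]].
Insert 4: appended to row 1. P = [[1, 4], [2]].
Insert 3: 3 bumps 4 from row 1; 4 appends to row 2. P = [[1, 3], [2, 4]].
Insert 7: appended to row 1. P = [[1, 3, 7], [2, 4]].
Insert 6: 6 bumps 7 from row 1; 7 appends to row 2. P = [[1, 3, 6], [2, 4, 7]].
Insert 5: 5 bumps 6 from row 1; 6 bumps 7 from row 2; 7 starts row 3. P = [[1, 3, 5], [2, 4, 6], [7]].

So P = [[1, 3, 5], [2, 4, 6], [7]], Q = [[1, 3, 5], [2, 4, 6], [7]].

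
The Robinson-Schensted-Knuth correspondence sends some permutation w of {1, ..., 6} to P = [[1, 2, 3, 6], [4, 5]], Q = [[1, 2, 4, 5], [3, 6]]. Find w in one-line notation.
1 4 2 5 6 3

Reverse RSK: for i = n, n-1, ..., 1, locate i in Q, remove the corresponding corner cell from P, and reverse-bump its entry up through P; the value ejected from row 1 is w(i).

So w = 1 4 2 5 6 3.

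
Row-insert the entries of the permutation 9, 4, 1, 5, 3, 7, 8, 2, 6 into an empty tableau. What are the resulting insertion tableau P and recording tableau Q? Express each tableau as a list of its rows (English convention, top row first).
Insert each entry of the permutation into P by Schensted row insertion, recording in Q the position of each new cell.

Insert 9: appended to row 1. P = [[9]], Q = [[1]].
Insert 4: 4 bumps 9 from row 1; 9 starts row 2. P = [[4], [9]], Q = [[1], [2]].
Insert 1: 1 bumps 4 from row 1; 4 bumps 9 from row 2; 9 starts row 3. P = [[1], [4], [9]], Q = [[1], [2], [3]].
Insert 5: appended to row 1. P = [[1, 5], [4], [9]], Q = [[1, 4], [2], [3]].
Insert 3: 3 bumps 5 from row 1; 5 appends to row 2. P = [[1, 3], [4, 5], [9]], Q = [[1, 4], [2, 5], [3]].
Insert 7: appended to row 1. P = [[1, 3, 7], [4, 5], [9]], Q = [[1, 4, 6], [2, 5], [3]].
Insert 8: appended to row 1. P = [[1, 3, 7, 8], [4, 5], [9]], Q = [[1, 4, 6, 7], [2, 5], [3]].
Insert 2: 2 bumps 3 from row 1; 3 bumps 4 from row 2; 4 bumps 9 from row 3; 9 starts row 4. P = [[1, 2, 7, 8], [3, 5], [4], [9]], Q = [[1, 4, 6, 7], [2, 5], [3], [8]].
Insert 6: 6 bumps 7 from row 1; 7 appends to row 2. P = [[1, 2, 6, 8], [3, 5, 7], [4], [9]], Q = [[1, 4, 6, 7], [2, 5, 9], [3], [8]].

So P = [[1, 2, 6, 8], [3, 5, 7], [4], [9]], Q = [[1, 4, 6, 7], [2, 5, 9], [3], [8]].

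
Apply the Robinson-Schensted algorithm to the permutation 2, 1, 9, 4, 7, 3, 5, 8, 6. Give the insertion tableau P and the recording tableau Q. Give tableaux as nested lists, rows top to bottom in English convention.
P = [[1, 3, 5, 6], [2, 4, 7, 8], [9]], Q = [[1, 3, 5, 8], [2, 4, 7, 9], [6]]

Insert each entry of the permutation into P by Schensted row insertion, recording in Q the position of each new cell.

After inserting 2: P = [[2]].
After inserting 1: P = [[1], [2]].
After inserting 9: P = [[1, 9], [2]].
After inserting 4: P = [[1, 4], [2, 9]].
After inserting 7: P = [[1, 4, 7], [2, 9]].
After inserting 3: P = [[1, 3, 7], [2, 4], [9]].
After inserting 5: P = [[1, 3, 5], [2, 4, 7], [9]].
After inserting 8: P = [[1, 3, 5, 8], [2, 4, 7], [9]].
After inserting 6: P = [[1, 3, 5, 6], [2, 4, 7, 8], [9]].

So P = [[1, 3, 5, 6], [2, 4, 7, 8], [9]], Q = [[1, 3, 5, 8], [2, 4, 7, 9], [6]].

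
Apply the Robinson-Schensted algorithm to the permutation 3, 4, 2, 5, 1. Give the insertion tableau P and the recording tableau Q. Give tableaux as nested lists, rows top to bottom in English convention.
Insert each entry of the permutation into P by Schensted row insertion, recording in Q the position of each new cell.

Insert 3: appended to row 1. P = [[3]].
Insert 4: appended to row 1. P = [[3, 4]].
Insert 2: 2 bumps 3 from row 1; 3 starts row 2. P = [[2, 4], [3]].
Insert 5: appended to row 1. P = [[2, 4, 5], [3]].
Insert 1: 1 bumps 2 from row 1; 2 bumps 3 from row 2; 3 starts row 3. P = [[1, 4, 5], [2], [3]].

So P = [[1, 4, 5], [2], [3]], Q = [[1, 2, 4], [3], [5]].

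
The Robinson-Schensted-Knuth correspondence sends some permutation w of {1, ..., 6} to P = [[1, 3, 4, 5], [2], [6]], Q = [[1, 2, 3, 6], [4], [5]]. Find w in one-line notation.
Reverse RSK: for i = n, n-1, ..., 1, locate i in Q, remove the corresponding corner cell from P, and reverse-bump its entry up through P; the value ejected from row 1 is w(i).

So w = 2 3 6 4 1 5.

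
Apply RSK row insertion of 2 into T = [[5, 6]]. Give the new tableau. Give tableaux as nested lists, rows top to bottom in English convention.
In row 1, 2 replaces 5 (the leftmost entry greater than 2); 5 is bumped to row 2. 5 starts a new row 2. The new tableau is [[2, 6], [5]].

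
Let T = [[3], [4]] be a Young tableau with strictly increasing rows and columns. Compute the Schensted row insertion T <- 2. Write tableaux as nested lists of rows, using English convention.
In row 1, 2 replaces 3 (the leftmost entry greater than 2); 3 is bumped to row 2. In row 2, 3 replaces 4 (the leftmost entry greater than 3); 4 is bumped to row 3. 4 starts a new row 3. The new tableau is [[2], [3], [4]].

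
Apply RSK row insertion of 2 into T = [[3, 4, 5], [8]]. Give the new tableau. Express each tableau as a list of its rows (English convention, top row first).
In row 1, 2 replaces 3 (the leftmost entry greater than 2); 3 is bumped to row 2. In row 2, 3 replaces 8 (the leftmost entry greater than 3); 8 is bumped to row 3. 8 starts a new row 3. The new tableau is [[2, 4, 5], [3], [8]].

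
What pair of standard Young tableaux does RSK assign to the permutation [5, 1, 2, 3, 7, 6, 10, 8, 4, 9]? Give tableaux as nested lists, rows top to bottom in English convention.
Insert each entry of the permutation into P by Schensted row insertion, recording in Q the position of each new cell.

Insert 5: appended to row 1. P = [[5]].
Insert 1: 1 bumps 5 from row 1; 5 starts row 2. P = [[1], [5]].
Insert 2: appended to row 1. P = [[1, 2], [5]].
Insert 3: appended to row 1. P = [[1, 2, 3], [5]].
Insert 7: appended to row 1. P = [[1, 2, 3, 7], [5]].
Insert 6: 6 bumps 7 from row 1; 7 appends to row 2. P = [[1, 2, 3, 6], [5, 7]].
Insert 10: appended to row 1. P = [[1, 2, 3, 6, 10], [5, 7]].
Insert 8: 8 bumps 10 from row 1; 10 appends to row 2. P = [[1, 2, 3, 6, 8], [5, 7, 10]].
Insert 4: 4 bumps 6 from row 1; 6 bumps 7 from row 2; 7 starts row 3. P = [[1, 2, 3, 4, 8], [5, 6, 10], [7]].
Insert 9: appended to row 1. P = [[1, 2, 3, 4, 8, 9], [5, 6, 10], [7]].

So P = [[1, 2, 3, 4, 8, 9], [5, 6, 10], [7]], Q = [[1, 3, 4, 5, 7, 10], [2, 6, 8], [9]].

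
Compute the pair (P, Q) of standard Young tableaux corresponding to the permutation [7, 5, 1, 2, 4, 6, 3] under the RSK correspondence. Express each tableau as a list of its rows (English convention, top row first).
P = [[1, 2, 3, 6], [4], [5], [7]], Q = [[1, 4, 5, 6], [2], [3], [7]]

Insert each entry of the permutation into P by Schensted row insertion, recording in Q the position of each new cell.

After inserting 7: P = [[7]].
After inserting 5: P = [[5], [7]].
After inserting 1: P = [[1], [5], [7]].
After inserting 2: P = [[1, 2], [5], [7]].
After inserting 4: P = [[1, 2, 4], [5], [7]].
After inserting 6: P = [[1, 2, 4, 6], [5], [7]].
After inserting 3: P = [[1, 2, 3, 6], [4], [5], [7]].

So P = [[1, 2, 3, 6], [4], [5], [7]], Q = [[1, 4, 5, 6], [2], [3], [7]].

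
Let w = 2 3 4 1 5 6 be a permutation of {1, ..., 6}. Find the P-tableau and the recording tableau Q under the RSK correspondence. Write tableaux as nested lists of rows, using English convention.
P = [[1, 3, 4, 5, 6], [2]], Q = [[1, 2, 3, 5, 6], [4]]

Insert each entry of the permutation into P by Schensted row insertion, recording in Q the position of each new cell.

After inserting 2: P = [[2]].
After inserting 3: P = [[2, 3]].
After inserting 4: P = [[2, 3, 4]].
After inserting 1: P = [[1, 3, 4], [2]].
After inserting 5: P = [[1, 3, 4, 5], [2]].
After inserting 6: P = [[1, 3, 4, 5, 6], [2]].

So P = [[1, 3, 4, 5, 6], [2]], Q = [[1, 2, 3, 5, 6], [4]].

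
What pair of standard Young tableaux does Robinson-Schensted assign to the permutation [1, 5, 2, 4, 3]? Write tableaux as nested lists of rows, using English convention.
P = [[1, 2, 3], [4], [5]], Q = [[1, 2, 4], [3], [5]]

Insert each entry of the permutation into P by Schensted row insertion, recording in Q the position of each new cell.

Insert 1: appended to row 1. P = [[1]].
Insert 5: appended to row 1. P = [[1, 5]].
Insert 2: 2 bumps 5 from row 1; 5 starts row 2. P = [[1, 2], [5]].
Insert 4: appended to row 1. P = [[1, 2, 4], [5]].
Insert 3: 3 bumps 4 from row 1; 4 bumps 5 from row 2; 5 starts row 3. P = [[1, 2, 3], [4], [5]].

So P = [[1, 2, 3], [4], [5]], Q = [[1, 2, 4], [3], [5]].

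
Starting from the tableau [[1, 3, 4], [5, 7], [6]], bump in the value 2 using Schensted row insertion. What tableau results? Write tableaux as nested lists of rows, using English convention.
[[1, 2, 4], [3, 7], [5], [6]]

In row 1, 2 replaces 3 (the leftmost entry greater than 2); 3 is bumped to row 2. In row 2, 3 replaces 5 (the leftmost entry greater than 3); 5 is bumped to row 3. In row 3, 5 replaces 6 (the leftmost entry greater than 5); 6 is bumped to row 4. 6 starts a new row 4. The new tableau is [[1, 2, 4], [3, 7], [5], [6]].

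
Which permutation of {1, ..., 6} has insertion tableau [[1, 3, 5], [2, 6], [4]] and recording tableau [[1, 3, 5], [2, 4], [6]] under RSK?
4 2 6 3 5 1

Reverse the RSK construction: for i from n down to 1, find the cell of Q containing i, remove the entry at that cell from P, and reverse-bump it up through P; the value ejected from row 1 is w(i).

Step i=6: Q has 6 at row 3, column 1; remove 4 from row 3 of P and reverse-bump: 4 enters row 2 and ejects 2; 2 enters row 1 and ejects 1. So w(6) = 1. P is now [[2, 3, 5], [4, 6]].
Step i=5: Q has 5 at row 1, column 3; remove that cell from P, ejecting 5. So w(5) = 5. P is now [[2, 3], [4, 6]].
Step i=4: Q has 4 at row 2, column 2; remove 6 from row 2 of P and reverse-bump: 6 enters row 1 and ejects 3. So w(4) = 3. P is now [[2, 6], [4]].
Step i=3: Q has 3 at row 1, column 2; remove that cell from P, ejecting 6. So w(3) = 6. P is now [[2], [4]].
Step i=2: Q has 2 at row 2, column 1; remove 4 from row 2 of P and reverse-bump: 4 enters row 1 and ejects 2. So w(2) = 2. P is now [[4]].
Step i=1: Q has 1 at row 1, column 1; remove that cell from P, ejecting 4. So w(1) = 4. P is now [].

So w = 4 2 6 3 5 1.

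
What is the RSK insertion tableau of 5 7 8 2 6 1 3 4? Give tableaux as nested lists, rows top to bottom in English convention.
Insert 5: appended to row 1. P = [[5]].
Insert 7: appended to row 1. P = [[5, 7]].
Insert 8: appended to row 1. P = [[5, 7, 8]].
Insert 2: 2 bumps 5 from row 1; 5 starts row 2. P = [[2, 7, 8], [5]].
Insert 6: 6 bumps 7 from row 1; 7 appends to row 2. P = [[2, 6, 8], [5, 7]].
Insert 1: 1 bumps 2 from row 1; 2 bumps 5 from row 2; 5 starts row 3. P = [[1, 6, 8], [2, 7], [5]].
Insert 3: 3 bumps 6 from row 1; 6 bumps 7 from row 2; 7 appends to row 3. P = [[1, 3, 8], [2, 6], [5, 7]].
Insert 4: 4 bumps 8 from row 1; 8 appends to row 2. P = [[1, 3, 4], [2, 6, 8], [5, 7]].

So P = [[1, 3, 4], [2, 6, 8], [5, 7]].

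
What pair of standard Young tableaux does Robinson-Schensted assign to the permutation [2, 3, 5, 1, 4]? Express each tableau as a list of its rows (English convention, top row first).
P = [[1, 3, 4], [2, 5]], Q = [[1, 2, 3], [4, 5]]

Insert each entry of the permutation into P by Schensted row insertion, recording in Q the position of each new cell.

Insert 2: appended to row 1. P = [[2]].
Insert 3: appended to row 1. P = [[2, 3]].
Insert 5: appended to row 1. P = [[2, 3, 5]].
Insert 1: 1 bumps 2 from row 1; 2 starts row 2. P = [[1, 3, 5], [2]].
Insert 4: 4 bumps 5 from row 1; 5 appends to row 2. P = [[1, 3, 4], [2, 5]].

So P = [[1, 3, 4], [2, 5]], Q = [[1, 2, 3], [4, 5]].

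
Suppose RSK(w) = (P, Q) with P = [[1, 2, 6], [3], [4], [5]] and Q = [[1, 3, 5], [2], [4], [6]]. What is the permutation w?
Reverse the RSK construction: for i from n down to 1, find the cell of Q containing i, remove the entry at that cell from P, and reverse-bump it up through P; the value ejected from row 1 is w(i).

Step i=6: Q has 6 at row 4, column 1; remove 5 from row 4 of P and reverse-bump: 5 enters row 3 and ejects 4; 4 enters row 2 and ejects 3; 3 enters row 1 and ejects 2. So w(6) = 2. P is now [[1, 3, 6], [4], [5]].
Step i=5: Q has 5 at row 1, column 3; remove that cell from P, ejecting 6. So w(5) = 6. P is now [[1, 3], [4], [5]].
Step i=4: Q has 4 at row 3, column 1; remove 5 from row 3 of P and reverse-bump: 5 enters row 2 and ejects 4; 4 enters row 1 and ejects 3. So w(4) = 3. P is now [[1, 4], [5]].
Step i=3: Q has 3 at row 1, column 2; remove that cell from P, ejecting 4. So w(3) = 4. P is now [[1], [5]].
Step i=2: Q has 2 at row 2, column 1; remove 5 from row 2 of P and reverse-bump: 5 enters row 1 and ejects 1. So w(2) = 1. P is now [[5]].
Step i=1: Q has 1 at row 1, column 1; remove that cell from P, ejecting 5. So w(1) = 5. P is now [].

So w = 5 1 4 3 6 2.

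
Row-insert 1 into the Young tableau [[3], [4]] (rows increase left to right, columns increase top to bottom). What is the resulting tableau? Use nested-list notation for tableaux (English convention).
In row 1, 1 replaces 3 (the leftmost entry greater than 1); 3 is bumped to row 2. In row 2, 3 replaces 4 (the leftmost entry greater than 3); 4 is bumped to row 3. 4 starts a new row 3. The new tableau is [[1], [3], [4]].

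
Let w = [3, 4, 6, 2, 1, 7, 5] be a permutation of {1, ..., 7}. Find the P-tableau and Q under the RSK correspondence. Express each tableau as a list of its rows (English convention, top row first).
P = [[1, 4, 5, 7], [2, 6], [3]], Q = [[1, 2, 3, 6], [4, 7], [5]]

Insert each entry of the permutation into P by Schensted row insertion, recording in Q the position of each new cell.

Insert 3: appended to row 1. P = [[3]], Q = [[1]].
Insert 4: appended to row 1. P = [[3, 4]], Q = [[1, 2]].
Insert 6: appended to row 1. P = [[3, 4, 6]], Q = [[1, 2, 3]].
Insert 2: 2 bumps 3 from row 1; 3 starts row 2. P = [[2, 4, 6], [3]], Q = [[1, 2, 3], [4]].
Insert 1: 1 bumps 2 from row 1; 2 bumps 3 from row 2; 3 starts row 3. P = [[1, 4, 6], [2], [3]], Q = [[1, 2, 3], [4], [5]].
Insert 7: appended to row 1. P = [[1, 4, 6, 7], [2], [3]], Q = [[1, 2, 3, 6], [4], [5]].
Insert 5: 5 bumps 6 from row 1; 6 appends to row 2. P = [[1, 4, 5, 7], [2, 6], [3]], Q = [[1, 2, 3, 6], [4, 7], [5]].

So P = [[1, 4, 5, 7], [2, 6], [3]], Q = [[1, 2, 3, 6], [4, 7], [5]].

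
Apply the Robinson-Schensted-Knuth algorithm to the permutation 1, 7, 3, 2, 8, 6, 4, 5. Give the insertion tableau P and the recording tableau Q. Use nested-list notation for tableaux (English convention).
Insert each entry of the permutation into P by Schensted row insertion, recording in Q the position of each new cell.

Insert 1: appended to row 1. P = [[1]].
Insert 7: appended to row 1. P = [[1, 7]].
Insert 3: 3 bumps 7 from row 1; 7 starts row 2. P = [[1, 3], [7]].
Insert 2: 2 bumps 3 from row 1; 3 bumps 7 from row 2; 7 starts row 3. P = [[1, 2], [3], [7]].
Insert 8: appended to row 1. P = [[1, 2, 8], [3], [7]].
Insert 6: 6 bumps 8 from row 1; 8 appends to row 2. P = [[1, 2, 6], [3, 8], [7]].
Insert 4: 4 bumps 6 from row 1; 6 bumps 8 from row 2; 8 appends to row 3. P = [[1, 2, 4], [3, 6], [7, 8]].
Insert 5: appended to row 1. P = [[1, 2, 4, 5], [3, 6], [7, 8]].

So P = [[1, 2, 4, 5], [3, 6], [7, 8]], Q = [[1, 2, 5, 8], [3, 6], [4, 7]].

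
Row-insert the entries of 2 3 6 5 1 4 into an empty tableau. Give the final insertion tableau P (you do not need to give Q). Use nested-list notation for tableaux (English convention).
Insert 2: appended to row 1. P = [[2]].
Insert 3: appended to row 1. P = [[2, 3]].
Insert 6: appended to row 1. P = [[2, 3, 6]].
Insert 5: 5 bumps 6 from row 1; 6 starts row 2. P = [[2, 3, 5], [6]].
Insert 1: 1 bumps 2 from row 1; 2 bumps 6 from row 2; 6 starts row 3. P = [[1, 3, 5], [2], [6]].
Insert 4: 4 bumps 5 from row 1; 5 appends to row 2. P = [[1, 3, 4], [2, 5], [6]].

So P = [[1, 3, 4], [2, 5], [6]].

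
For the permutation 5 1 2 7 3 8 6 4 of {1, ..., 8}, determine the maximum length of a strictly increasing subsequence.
4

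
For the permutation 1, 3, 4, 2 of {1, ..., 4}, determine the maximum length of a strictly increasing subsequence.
3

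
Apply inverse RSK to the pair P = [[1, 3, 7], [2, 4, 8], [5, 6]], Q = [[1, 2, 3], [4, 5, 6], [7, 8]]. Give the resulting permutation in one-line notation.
5 6 8 2 4 7 1 3

Reverse RSK: for i = n, n-1, ..., 1, locate i in Q, remove the corresponding corner cell from P, and reverse-bump its entry up through P; the value ejected from row 1 is w(i).

So w = 5 6 8 2 4 7 1 3.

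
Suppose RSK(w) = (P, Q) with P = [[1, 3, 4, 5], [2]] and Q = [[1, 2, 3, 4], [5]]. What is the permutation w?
Reverse the RSK construction: for i from n down to 1, find the cell of Q containing i, remove the entry at that cell from P, and reverse-bump it up through P; the value ejected from row 1 is w(i).

Step i=5: Q has 5 at row 2, column 1; remove 2 from row 2 of P and reverse-bump: 2 enters row 1 and ejects 1. So w(5) = 1. P is now [[2, 3, 4, 5]].
Step i=4: Q has 4 at row 1, column 4; remove that cell from P, ejecting 5. So w(4) = 5. P is now [[2, 3, 4]].
Step i=3: Q has 3 at row 1, column 3; remove that cell from P, ejecting 4. So w(3) = 4. P is now [[2, 3]].
Step i=2: Q has 2 at row 1, column 2; remove that cell from P, ejecting 3. So w(2) = 3. P is now [[2]].
Step i=1: Q has 1 at row 1, column 1; remove that cell from P, ejecting 2. So w(1) = 2. P is now [].

So w = 2 3 4 5 1.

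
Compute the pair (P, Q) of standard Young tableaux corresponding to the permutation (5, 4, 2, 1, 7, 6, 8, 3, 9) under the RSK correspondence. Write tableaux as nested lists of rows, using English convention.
P = [[1, 3, 8, 9], [2, 6], [4, 7], [5]], Q = [[1, 5, 7, 9], [2, 6], [3, 8], [4]]

Insert each entry of the permutation into P by Schensted row insertion, recording in Q the position of each new cell.

Insert 5: appended to row 1. P = [[5]], Q = [[1]].
Insert 4: 4 bumps 5 from row 1; 5 starts row 2. P = [[4], [5]], Q = [[1], [2]].
Insert 2: 2 bumps 4 from row 1; 4 bumps 5 from row 2; 5 starts row 3. P = [[2], [4], [5]], Q = [[1], [2], [3]].
Insert 1: 1 bumps 2 from row 1; 2 bumps 4 from row 2; 4 bumps 5 from row 3; 5 starts row 4. P = [[1], [2], [4], [5]], Q = [[1], [2], [3], [4]].
Insert 7: appended to row 1. P = [[1, 7], [2], [4], [5]], Q = [[1, 5], [2], [3], [4]].
Insert 6: 6 bumps 7 from row 1; 7 appends to row 2. P = [[1, 6], [2, 7], [4], [5]], Q = [[1, 5], [2, 6], [3], [4]].
Insert 8: appended to row 1. P = [[1, 6, 8], [2, 7], [4], [5]], Q = [[1, 5, 7], [2, 6], [3], [4]].
Insert 3: 3 bumps 6 from row 1; 6 bumps 7 from row 2; 7 appends to row 3. P = [[1, 3, 8], [2, 6], [4, 7], [5]], Q = [[1, 5, 7], [2, 6], [3, 8], [4]].
Insert 9: appended to row 1. P = [[1, 3, 8, 9], [2, 6], [4, 7], [5]], Q = [[1, 5, 7, 9], [2, 6], [3, 8], [4]].

So P = [[1, 3, 8, 9], [2, 6], [4, 7], [5]], Q = [[1, 5, 7, 9], [2, 6], [3, 8], [4]].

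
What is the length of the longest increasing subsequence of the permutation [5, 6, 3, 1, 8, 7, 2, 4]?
3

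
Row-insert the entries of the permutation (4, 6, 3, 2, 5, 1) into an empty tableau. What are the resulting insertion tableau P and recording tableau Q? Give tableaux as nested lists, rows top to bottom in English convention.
P = [[1, 5], [2, 6], [3], [4]], Q = [[1, 2], [3, 5], [4], [6]]

Insert each entry of the permutation into P by Schensted row insertion, recording in Q the position of each new cell.

Insert 4: appended to row 1. P = [[4]].
Insert 6: appended to row 1. P = [[4, 6]].
Insert 3: 3 bumps 4 from row 1; 4 starts row 2. P = [[3, 6], [4]].
Insert 2: 2 bumps 3 from row 1; 3 bumps 4 from row 2; 4 starts row 3. P = [[2, 6], [3], [4]].
Insert 5: 5 bumps 6 from row 1; 6 appends to row 2. P = [[2, 5], [3, 6], [4]].
Insert 1: 1 bumps 2 from row 1; 2 bumps 3 from row 2; 3 bumps 4 from row 3; 4 starts row 4. P = [[1, 5], [2, 6], [3], [4]].

So P = [[1, 5], [2, 6], [3], [4]], Q = [[1, 2], [3, 5], [4], [6]].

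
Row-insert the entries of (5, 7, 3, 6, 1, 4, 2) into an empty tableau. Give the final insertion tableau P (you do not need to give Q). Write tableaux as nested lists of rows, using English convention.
Insert 5: appended to row 1. P = [[5]].
Insert 7: appended to row 1. P = [[5, 7]].
Insert 3: 3 bumps 5 from row 1; 5 starts row 2. P = [[3, 7], [5]].
Insert 6: 6 bumps 7 from row 1; 7 appends to row 2. P = [[3, 6], [5, 7]].
Insert 1: 1 bumps 3 from row 1; 3 bumps 5 from row 2; 5 starts row 3. P = [[1, 6], [3, 7], [5]].
Insert 4: 4 bumps 6 from row 1; 6 bumps 7 from row 2; 7 appends to row 3. P = [[1, 4], [3, 6], [5, 7]].
Insert 2: 2 bumps 4 from row 1; 4 bumps 6 from row 2; 6 bumps 7 from row 3; 7 starts row 4. P = [[1, 2], [3, 4], [5, 6], [7]].

So P = [[1, 2], [3, 4], [5, 6], [7]].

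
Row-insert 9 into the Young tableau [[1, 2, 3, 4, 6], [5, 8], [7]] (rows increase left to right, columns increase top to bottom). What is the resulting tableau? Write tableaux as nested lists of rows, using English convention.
9 is larger than every entry of row 1, so it is appended to row 1. The new tableau is [[1, 2, 3, 4, 6, 9], [5, 8], [7]].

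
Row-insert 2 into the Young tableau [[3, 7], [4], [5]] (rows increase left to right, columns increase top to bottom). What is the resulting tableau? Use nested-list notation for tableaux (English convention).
In row 1, 2 replaces 3 (the leftmost entry greater than 2); 3 is bumped to row 2. In row 2, 3 replaces 4 (the leftmost entry greater than 3); 4 is bumped to row 3. In row 3, 4 replaces 5 (the leftmost entry greater than 4); 5 is bumped to row 4. 5 starts a new row 4. The new tableau is [[2, 7], [3], [4], [5]].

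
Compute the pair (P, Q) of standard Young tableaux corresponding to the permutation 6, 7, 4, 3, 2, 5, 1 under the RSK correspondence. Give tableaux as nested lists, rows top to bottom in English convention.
P = [[1, 5], [2, 7], [3], [4], [6]], Q = [[1, 2], [3, 6], [4], [5], [7]]

Insert each entry of the permutation into P by Schensted row insertion, recording in Q the position of each new cell.

Insert 6: appended to row 1. P = [[6]].
Insert 7: appended to row 1. P = [[6, 7]].
Insert 4: 4 bumps 6 from row 1; 6 starts row 2. P = [[4, 7], [6]].
Insert 3: 3 bumps 4 from row 1; 4 bumps 6 from row 2; 6 starts row 3. P = [[3, 7], [4], [6]].
Insert 2: 2 bumps 3 from row 1; 3 bumps 4 from row 2; 4 bumps 6 from row 3; 6 starts row 4. P = [[2, 7], [3], [4], [6]].
Insert 5: 5 bumps 7 from row 1; 7 appends to row 2. P = [[2, 5], [3, 7], [4], [6]].
Insert 1: 1 bumps 2 from row 1; 2 bumps 3 from row 2; 3 bumps 4 from row 3; 4 bumps 6 from row 4; 6 starts row 5. P = [[1, 5], [2, 7], [3], [4], [6]].

So P = [[1, 5], [2, 7], [3], [4], [6]], Q = [[1, 2], [3, 6], [4], [5], [7]].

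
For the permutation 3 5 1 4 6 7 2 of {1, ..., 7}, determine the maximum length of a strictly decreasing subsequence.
3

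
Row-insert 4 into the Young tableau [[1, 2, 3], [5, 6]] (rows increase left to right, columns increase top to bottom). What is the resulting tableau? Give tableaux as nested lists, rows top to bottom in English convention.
4 is larger than every entry of row 1, so it is appended to row 1. The new tableau is [[1, 2, 3, 4], [5, 6]].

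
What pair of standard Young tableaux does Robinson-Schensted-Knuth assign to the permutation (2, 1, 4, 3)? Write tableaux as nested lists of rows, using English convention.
P = [[1, 3], [2, 4]], Q = [[1, 3], [2, 4]]

Insert each entry of the permutation into P by Schensted row insertion, recording in Q the position of each new cell.

Insert 2: appended to row 1. P = [[2]].
Insert 1: 1 bumps 2 from row 1; 2 starts row 2. P = [[1], [2]].
Insert 4: appended to row 1. P = [[1, 4], [2]].
Insert 3: 3 bumps 4 from row 1; 4 appends to row 2. P = [[1, 3], [2, 4]].

So P = [[1, 3], [2, 4]], Q = [[1, 3], [2, 4]].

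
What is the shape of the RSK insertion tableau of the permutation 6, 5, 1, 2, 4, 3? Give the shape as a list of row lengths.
[3, 1, 1, 1]

Row-insert each entry into an empty tableau.

After inserting 6: P = [[6]].
After inserting 5: P = [[5], [6]].
After inserting 1: P = [[1], [5], [6]].
After inserting 2: P = [[1, 2], [5], [6]].
After inserting 4: P = [[1, 2, 4], [5], [6]].
After inserting 3: P = [[1, 2, 3], [4], [5], [6]].

The final insertion tableau P = [[1, 2, 3], [4], [5], [6]] has shape [3, 1, 1, 1].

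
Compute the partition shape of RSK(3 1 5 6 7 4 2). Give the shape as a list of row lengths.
[4, 2, 1]

Row-insert each entry into an empty tableau.

After inserting 3: P = [[3]].
After inserting 1: P = [[1], [3]].
After inserting 5: P = [[1, 5], [3]].
After inserting 6: P = [[1, 5, 6], [3]].
After inserting 7: P = [[1, 5, 6, 7], [3]].
After inserting 4: P = [[1, 4, 6, 7], [3, 5]].
After inserting 2: P = [[1, 2, 6, 7], [3, 4], [5]].

The final insertion tableau P = [[1, 2, 6, 7], [3, 4], [5]] has shape [4, 2, 1].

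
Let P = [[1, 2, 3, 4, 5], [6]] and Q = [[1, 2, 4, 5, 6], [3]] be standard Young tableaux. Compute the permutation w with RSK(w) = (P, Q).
Reverse the RSK construction: for i from n down to 1, find the cell of Q containing i, remove the entry at that cell from P, and reverse-bump it up through P; the value ejected from row 1 is w(i).

Step i=6: Q has 6 at row 1, column 5; remove that cell from P, ejecting 5. So w(6) = 5. P is now [[1, 2, 3, 4], [6]].
Step i=5: Q has 5 at row 1, column 4; remove that cell from P, ejecting 4. So w(5) = 4. P is now [[1, 2, 3], [6]].
Step i=4: Q has 4 at row 1, column 3; remove that cell from P, ejecting 3. So w(4) = 3. P is now [[1, 2], [6]].
Step i=3: Q has 3 at row 2, column 1; remove 6 from row 2 of P and reverse-bump: 6 enters row 1 and ejects 2. So w(3) = 2. P is now [[1, 6]].
Step i=2: Q has 2 at row 1, column 2; remove that cell from P, ejecting 6. So w(2) = 6. P is now [[1]].
Step i=1: Q has 1 at row 1, column 1; remove that cell from P, ejecting 1. So w(1) = 1. P is now [].

So w = 1 6 2 3 4 5.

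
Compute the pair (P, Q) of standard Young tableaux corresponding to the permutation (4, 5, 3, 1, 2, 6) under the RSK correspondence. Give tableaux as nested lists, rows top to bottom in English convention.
P = [[1, 2, 6], [3, 5], [4]], Q = [[1, 2, 6], [3, 5], [4]]

Insert each entry of the permutation into P by Schensted row insertion, recording in Q the position of each new cell.

Insert 4: appended to row 1. P = [[4]].
Insert 5: appended to row 1. P = [[4, 5]].
Insert 3: 3 bumps 4 from row 1; 4 starts row 2. P = [[3, 5], [4]].
Insert 1: 1 bumps 3 from row 1; 3 bumps 4 from row 2; 4 starts row 3. P = [[1, 5], [3], [4]].
Insert 2: 2 bumps 5 from row 1; 5 appends to row 2. P = [[1, 2], [3, 5], [4]].
Insert 6: appended to row 1. P = [[1, 2, 6], [3, 5], [4]].

So P = [[1, 2, 6], [3, 5], [4]], Q = [[1, 2, 6], [3, 5], [4]].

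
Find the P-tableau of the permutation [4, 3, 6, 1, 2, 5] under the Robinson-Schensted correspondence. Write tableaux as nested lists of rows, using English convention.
P = [[1, 2, 5], [3, 6], [4]]

Insert 4: appended to row 1. P = [[4]].
Insert 3: 3 bumps 4 from row 1; 4 starts row 2. P = [[3], [4]].
Insert 6: appended to row 1. P = [[3, 6], [4]].
Insert 1: 1 bumps 3 from row 1; 3 bumps 4 from row 2; 4 starts row 3. P = [[1, 6], [3], [4]].
Insert 2: 2 bumps 6 from row 1; 6 appends to row 2. P = [[1, 2], [3, 6], [4]].
Insert 5: appended to row 1. P = [[1, 2, 5], [3, 6], [4]].

So P = [[1, 2, 5], [3, 6], [4]].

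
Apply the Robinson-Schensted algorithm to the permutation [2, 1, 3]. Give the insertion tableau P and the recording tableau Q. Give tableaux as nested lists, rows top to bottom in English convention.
Insert each entry of the permutation into P by Schensted row insertion, recording in Q the position of each new cell.

Insert 2: appended to row 1. P = [[2]].
Insert 1: 1 bumps 2 from row 1; 2 starts row 2. P = [[1], [2]].
Insert 3: appended to row 1. P = [[1, 3], [2]].

So P = [[1, 3], [2]], Q = [[1, 3], [2]].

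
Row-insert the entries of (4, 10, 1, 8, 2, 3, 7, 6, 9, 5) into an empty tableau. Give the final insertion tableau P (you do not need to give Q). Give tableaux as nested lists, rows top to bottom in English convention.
P = [[1, 2, 3, 5, 9], [4, 6], [7], [8], [10]]

Insert 4: appended to row 1. P = [[4]].
Insert 10: appended to row 1. P = [[4, 10]].
Insert 1: 1 bumps 4 from row 1; 4 starts row 2. P = [[1, 10], [4]].
Insert 8: 8 bumps 10 from row 1; 10 appends to row 2. P = [[1, 8], [4, 10]].
Insert 2: 2 bumps 8 from row 1; 8 bumps 10 from row 2; 10 starts row 3. P = [[1, 2], [4, 8], [10]].
Insert 3: appended to row 1. P = [[1, 2, 3], [4, 8], [10]].
Insert 7: appended to row 1. P = [[1, 2, 3, 7], [4, 8], [10]].
Insert 6: 6 bumps 7 from row 1; 7 bumps 8 from row 2; 8 bumps 10 from row 3; 10 starts row 4. P = [[1, 2, 3, 6], [4, 7], [8], [10]].
Insert 9: appended to row 1. P = [[1, 2, 3, 6, 9], [4, 7], [8], [10]].
Insert 5: 5 bumps 6 from row 1; 6 bumps 7 from row 2; 7 bumps 8 from row 3; 8 bumps 10 from row 4; 10 starts row 5. P = [[1, 2, 3, 5, 9], [4, 6], [7], [8], [10]].

So P = [[1, 2, 3, 5, 9], [4, 6], [7], [8], [10]].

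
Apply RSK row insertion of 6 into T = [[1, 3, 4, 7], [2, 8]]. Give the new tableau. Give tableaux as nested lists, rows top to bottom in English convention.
In row 1, 6 replaces 7 (the leftmost entry greater than 6); 7 is bumped to row 2. In row 2, 7 replaces 8 (the leftmost entry greater than 7); 8 is bumped to row 3. 8 starts a new row 3. The new tableau is [[1, 3, 4, 6], [2, 7], [8]].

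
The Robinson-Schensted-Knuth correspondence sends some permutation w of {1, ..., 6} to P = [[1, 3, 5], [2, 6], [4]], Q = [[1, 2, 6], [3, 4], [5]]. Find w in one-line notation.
Reverse the RSK construction: for i from n down to 1, find the cell of Q containing i, remove the entry at that cell from P, and reverse-bump it up through P; the value ejected from row 1 is w(i).

Step i=6: Q has 6 at row 1, column 3; remove that cell from P, ejecting 5. So w(6) = 5. P is now [[1, 3], [2, 6], [4]].
Step i=5: Q has 5 at row 3, column 1; remove 4 from row 3 of P and reverse-bump: 4 enters row 2 and ejects 2; 2 enters row 1 and ejects 1. So w(5) = 1. P is now [[2, 3], [4, 6]].
Step i=4: Q has 4 at row 2, column 2; remove 6 from row 2 of P and reverse-bump: 6 enters row 1 and ejects 3. So w(4) = 3. P is now [[2, 6], [4]].
Step i=3: Q has 3 at row 2, column 1; remove 4 from row 2 of P and reverse-bump: 4 enters row 1 and ejects 2. So w(3) = 2. P is now [[4, 6]].
Step i=2: Q has 2 at row 1, column 2; remove that cell from P, ejecting 6. So w(2) = 6. P is now [[4]].
Step i=1: Q has 1 at row 1, column 1; remove that cell from P, ejecting 4. So w(1) = 4. P is now [].

So w = 4 6 2 3 1 5.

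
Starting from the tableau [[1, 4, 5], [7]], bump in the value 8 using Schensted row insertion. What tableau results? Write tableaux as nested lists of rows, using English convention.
8 is larger than every entry of row 1, so it is appended to row 1. The new tableau is [[1, 4, 5, 8], [7]].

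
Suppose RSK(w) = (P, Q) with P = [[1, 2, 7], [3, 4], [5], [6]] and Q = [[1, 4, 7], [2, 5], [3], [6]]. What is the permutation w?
Reverse the RSK construction: for i from n down to 1, find the cell of Q containing i, remove the entry at that cell from P, and reverse-bump it up through P; the value ejected from row 1 is w(i).

Step i=7: Q has 7 at row 1, column 3; remove that cell from P, ejecting 7. So w(7) = 7. P is now [[1, 2], [3, 4], [5], [6]].
Step i=6: Q has 6 at row 4, column 1; remove 6 from row 4 of P and reverse-bump: 6 enters row 3 and ejects 5; 5 enters row 2 and ejects 4; 4 enters row 1 and ejects 2. So w(6) = 2. P is now [[1, 4], [3, 5], [6]].
Step i=5: Q has 5 at row 2, column 2; remove 5 from row 2 of P and reverse-bump: 5 enters row 1 and ejects 4. So w(5) = 4. P is now [[1, 5], [3], [6]].
Step i=4: Q has 4 at row 1, column 2; remove that cell from P, ejecting 5. So w(4) = 5. P is now [[1], [3], [6]].
Step i=3: Q has 3 at row 3, column 1; remove 6 from row 3 of P and reverse-bump: 6 enters row 2 and ejects 3; 3 enters row 1 and ejects 1. So w(3) = 1. P is now [[3], [6]].
Step i=2: Q has 2 at row 2, column 1; remove 6 from row 2 of P and reverse-bump: 6 enters row 1 and ejects 3. So w(2) = 3. P is now [[6]].
Step i=1: Q has 1 at row 1, column 1; remove that cell from P, ejecting 6. So w(1) = 6. P is now [].

So w = 6 3 1 5 4 2 7.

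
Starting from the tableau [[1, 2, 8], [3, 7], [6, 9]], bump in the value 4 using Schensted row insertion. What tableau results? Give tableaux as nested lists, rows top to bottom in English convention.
In row 1, 4 replaces 8 (the leftmost entry greater than 4); 8 is bumped to row 2. 8 is appended to row 2. The new tableau is [[1, 2, 4], [3, 7, 8], [6, 9]].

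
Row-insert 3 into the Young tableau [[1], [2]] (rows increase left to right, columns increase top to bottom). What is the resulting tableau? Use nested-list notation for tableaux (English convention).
3 is larger than every entry of row 1, so it is appended to row 1. The new tableau is [[1, 3], [2]].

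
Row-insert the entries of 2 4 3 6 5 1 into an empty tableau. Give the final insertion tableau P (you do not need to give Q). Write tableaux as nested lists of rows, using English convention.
Insert 2: appended to row 1. P = [[2]].
Insert 4: appended to row 1. P = [[2, 4]].
Insert 3: 3 bumps 4 from row 1; 4 starts row 2. P = [[2, 3], [4]].
Insert 6: appended to row 1. P = [[2, 3, 6], [4]].
Insert 5: 5 bumps 6 from row 1; 6 appends to row 2. P = [[2, 3, 5], [4, 6]].
Insert 1: 1 bumps 2 from row 1; 2 bumps 4 from row 2; 4 starts row 3. P = [[1, 3, 5], [2, 6], [4]].

So P = [[1, 3, 5], [2, 6], [4]].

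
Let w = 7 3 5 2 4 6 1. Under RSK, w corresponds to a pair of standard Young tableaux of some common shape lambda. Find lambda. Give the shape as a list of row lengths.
[3, 2, 1, 1]

Row-insert each entry into an empty tableau.

After inserting 7: P = [[7]].
After inserting 3: P = [[3], [7]].
After inserting 5: P = [[3, 5], [7]].
After inserting 2: P = [[2, 5], [3], [7]].
After inserting 4: P = [[2, 4], [3, 5], [7]].
After inserting 6: P = [[2, 4, 6], [3, 5], [7]].
After inserting 1: P = [[1, 4, 6], [2, 5], [3], [7]].

The final insertion tableau P = [[1, 4, 6], [2, 5], [3], [7]] has shape [3, 2, 1, 1].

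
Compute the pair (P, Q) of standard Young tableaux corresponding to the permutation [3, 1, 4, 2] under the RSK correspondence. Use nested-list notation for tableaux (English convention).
Insert each entry of the permutation into P by Schensted row insertion, recording in Q the position of each new cell.

Insert 3: appended to row 1. P = [[3]], Q = [[1]].
Insert 1: 1 bumps 3 from row 1; 3 starts row 2. P = [[1], [3]], Q = [[1], [2]].
Insert 4: appended to row 1. P = [[1, 4], [3]], Q = [[1, 3], [2]].
Insert 2: 2 bumps 4 from row 1; 4 appends to row 2. P = [[1, 2], [3, 4]], Q = [[1, 3], [2, 4]].

So P = [[1, 2], [3, 4]], Q = [[1, 3], [2, 4]].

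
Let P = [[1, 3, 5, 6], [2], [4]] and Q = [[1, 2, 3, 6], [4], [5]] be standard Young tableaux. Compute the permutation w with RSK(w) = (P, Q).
2 4 5 3 1 6

Reverse RSK: for i = n, n-1, ..., 1, locate i in Q, remove the corresponding corner cell from P, and reverse-bump its entry up through P; the value ejected from row 1 is w(i).

So w = 2 4 5 3 1 6.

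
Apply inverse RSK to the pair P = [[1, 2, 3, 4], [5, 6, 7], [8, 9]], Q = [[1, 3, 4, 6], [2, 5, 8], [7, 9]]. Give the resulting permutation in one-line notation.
Reverse RSK: for i = n, n-1, ..., 1, locate i in Q, remove the corresponding corner cell from P, and reverse-bump its entry up through P; the value ejected from row 1 is w(i).

So w = 5 1 2 8 6 9 3 7 4.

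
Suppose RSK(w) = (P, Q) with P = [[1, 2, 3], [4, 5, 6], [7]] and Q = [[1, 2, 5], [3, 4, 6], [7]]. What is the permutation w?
4 5 1 2 7 6 3

Reverse the RSK construction: for i from n down to 1, find the cell of Q containing i, remove the entry at that cell from P, and reverse-bump it up through P; the value ejected from row 1 is w(i).

Step i=7: Q has 7 at row 3, column 1; remove 7 from row 3 of P and reverse-bump: 7 enters row 2 and ejects 6; 6 enters row 1 and ejects 3. So w(7) = 3. P is now [[1, 2, 6], [4, 5, 7]].
Step i=6: Q has 6 at row 2, column 3; remove 7 from row 2 of P and reverse-bump: 7 enters row 1 and ejects 6. So w(6) = 6. P is now [[1, 2, 7], [4, 5]].
Step i=5: Q has 5 at row 1, column 3; remove that cell from P, ejecting 7. So w(5) = 7. P is now [[1, 2], [4, 5]].
Step i=4: Q has 4 at row 2, column 2; remove 5 from row 2 of P and reverse-bump: 5 enters row 1 and ejects 2. So w(4) = 2. P is now [[1, 5], [4]].
Step i=3: Q has 3 at row 2, column 1; remove 4 from row 2 of P and reverse-bump: 4 enters row 1 and ejects 1. So w(3) = 1. P is now [[4, 5]].
Step i=2: Q has 2 at row 1, column 2; remove that cell from P, ejecting 5. So w(2) = 5. P is now [[4]].
Step i=1: Q has 1 at row 1, column 1; remove that cell from P, ejecting 4. So w(1) = 4. P is now [].

So w = 4 5 1 2 7 6 3.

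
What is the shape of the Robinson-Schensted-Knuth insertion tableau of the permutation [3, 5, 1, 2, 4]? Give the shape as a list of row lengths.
Row-insert each entry into an empty tableau.

After inserting 3: P = [[3]].
After inserting 5: P = [[3, 5]].
After inserting 1: P = [[1, 5], [3]].
After inserting 2: P = [[1, 2], [3, 5]].
After inserting 4: P = [[1, 2, 4], [3, 5]].

The final insertion tableau P = [[1, 2, 4], [3, 5]] has shape [3, 2].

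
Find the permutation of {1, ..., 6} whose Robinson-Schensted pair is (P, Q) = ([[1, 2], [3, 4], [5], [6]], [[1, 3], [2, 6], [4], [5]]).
6 3 5 4 1 2

Reverse the RSK construction: for i from n down to 1, find the cell of Q containing i, remove the entry at that cell from P, and reverse-bump it up through P; the value ejected from row 1 is w(i).

Step i=6: Q has 6 at row 2, column 2; remove 4 from row 2 of P and reverse-bump: 4 enters row 1 and ejects 2. So w(6) = 2. P is now [[1, 4], [3], [5], [6]].
Step i=5: Q has 5 at row 4, column 1; remove 6 from row 4 of P and reverse-bump: 6 enters row 3 and ejects 5; 5 enters row 2 and ejects 3; 3 enters row 1 and ejects 1. So w(5) = 1. P is now [[3, 4], [5], [6]].
Step i=4: Q has 4 at row 3, column 1; remove 6 from row 3 of P and reverse-bump: 6 enters row 2 and ejects 5; 5 enters row 1 and ejects 4. So w(4) = 4. P is now [[3, 5], [6]].
Step i=3: Q has 3 at row 1, column 2; remove that cell from P, ejecting 5. So w(3) = 5. P is now [[3], [6]].
Step i=2: Q has 2 at row 2, column 1; remove 6 from row 2 of P and reverse-bump: 6 enters row 1 and ejects 3. So w(2) = 3. P is now [[6]].
Step i=1: Q has 1 at row 1, column 1; remove that cell from P, ejecting 6. So w(1) = 6. P is now [].

So w = 6 3 5 4 1 2.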